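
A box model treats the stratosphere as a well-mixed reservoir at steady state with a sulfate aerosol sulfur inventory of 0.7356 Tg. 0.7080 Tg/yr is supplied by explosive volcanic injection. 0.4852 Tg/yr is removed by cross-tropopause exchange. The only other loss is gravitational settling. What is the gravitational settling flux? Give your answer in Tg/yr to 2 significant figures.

At steady state ΣF_in = ΣF_out.
ΣF_in = 0.70800 Tg/yr.
Gravitational settling flux = ΣF_in − (0.4852) = 0.70800 − 0.4852 = 0.2228 Tg/yr.

0.22 Tg/yr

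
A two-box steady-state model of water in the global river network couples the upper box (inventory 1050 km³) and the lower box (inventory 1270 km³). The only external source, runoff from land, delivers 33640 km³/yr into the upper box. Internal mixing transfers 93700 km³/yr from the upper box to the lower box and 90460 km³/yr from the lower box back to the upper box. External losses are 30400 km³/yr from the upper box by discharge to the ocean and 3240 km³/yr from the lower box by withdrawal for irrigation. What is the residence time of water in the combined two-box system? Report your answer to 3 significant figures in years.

Residence time in the combined system uses the total inventory and the total *external* removal — internal exchanges between the two boxes cancel.
M_total = 1050 + 1270 = 2320.0 km³.
ΣF_external_out = 30400 + 3240 = 33640 km³/yr.
τ = M_total / ΣF_ext = 2320.0 / 33640 = 0.06897 yr.

0.0690 yr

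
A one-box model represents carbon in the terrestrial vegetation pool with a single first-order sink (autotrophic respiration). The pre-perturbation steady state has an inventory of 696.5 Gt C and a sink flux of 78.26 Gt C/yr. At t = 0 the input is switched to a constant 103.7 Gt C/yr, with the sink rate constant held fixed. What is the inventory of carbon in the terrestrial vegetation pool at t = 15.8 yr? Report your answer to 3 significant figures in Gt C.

The sink rate constant is k = F₀/M₀ = 78.26/696.5 = 0.1124 yr⁻¹.
Solving dM/dt = F₁ − kM with M(0) = M₀ gives M(t) = F₁/k + (M₀ − F₁/k)·e^(−kt).
F₁/k = 103.7/0.1124 = 922.91 Gt C; kt = 0.1124 × 15.8 = 1.775, e^(−kt) = 0.1694.
M(15.8) = 922.91 + (696.5 − 922.91) × 0.1694 = 922.91 − 38.36 = 884.55 Gt C.

885 Gt C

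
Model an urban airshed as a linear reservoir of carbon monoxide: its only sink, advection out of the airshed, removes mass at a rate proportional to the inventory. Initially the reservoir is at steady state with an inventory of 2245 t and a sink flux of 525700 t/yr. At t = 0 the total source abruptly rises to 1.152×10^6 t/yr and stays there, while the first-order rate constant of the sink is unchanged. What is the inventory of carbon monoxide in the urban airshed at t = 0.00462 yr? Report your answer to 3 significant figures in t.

4010 t

Residence time τ = M₀/F₀ = 0.004270 yr. The eventual steady state is M_∞ = M₀·(F₁/F₀) = 2245 × 1.152×10^6/525700 = 4919.6 t.
The anomaly ΔM(t) = M(t) − M_∞ decays as ΔM₀·e^(−t/τ) with ΔM₀ = 2245 − 4919.6 = −2675 t.
At t = 0.00462 yr, e^(−t/τ) = e^(−1.082) = 0.3390, so ΔM = −906.6 t and M = 4919.6 − 906.6 = 4013.0 t.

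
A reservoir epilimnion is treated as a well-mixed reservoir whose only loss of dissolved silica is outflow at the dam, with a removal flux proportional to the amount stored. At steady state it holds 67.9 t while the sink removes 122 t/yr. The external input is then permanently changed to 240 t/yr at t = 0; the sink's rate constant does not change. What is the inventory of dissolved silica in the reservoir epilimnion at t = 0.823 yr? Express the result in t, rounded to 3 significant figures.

The sink rate constant is k = F₀/M₀ = 122/67.9 = 1.797 yr⁻¹.
Solving dM/dt = F₁ − kM with M(0) = M₀ gives M(t) = F₁/k + (M₀ − F₁/k)·e^(−kt).
F₁/k = 240/1.797 = 133.57 t; kt = 1.797 × 0.823 = 1.479, e^(−kt) = 0.2279.
M(0.823) = 133.57 + (67.9 − 133.57) × 0.2279 = 133.57 − 14.97 = 118.60 t.

119 t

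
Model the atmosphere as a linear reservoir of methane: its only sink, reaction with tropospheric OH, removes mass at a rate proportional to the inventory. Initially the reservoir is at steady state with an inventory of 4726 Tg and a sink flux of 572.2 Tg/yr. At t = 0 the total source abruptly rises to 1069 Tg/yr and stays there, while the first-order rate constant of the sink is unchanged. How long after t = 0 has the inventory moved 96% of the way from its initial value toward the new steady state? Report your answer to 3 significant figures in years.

τ = M₀/F₀ = 4726/572.2 = 8.259 yr.
The remaining gap fraction is e^(−t/τ); 96% covered ⇒ e^(−t/τ) = 0.0400.
t = −τ ln(0.0400) = 8.259 × 3.219 = 26.59 yr.

26.6 yr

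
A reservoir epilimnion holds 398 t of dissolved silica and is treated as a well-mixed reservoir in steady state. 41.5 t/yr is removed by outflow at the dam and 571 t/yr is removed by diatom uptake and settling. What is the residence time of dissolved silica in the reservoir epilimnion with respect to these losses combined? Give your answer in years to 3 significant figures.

0.650 yr

Total removal = 41.50 + 571.0 = 612.50 t/yr.
τ = M / ΣF_out = 398 / 612.50 = 0.6498 yr.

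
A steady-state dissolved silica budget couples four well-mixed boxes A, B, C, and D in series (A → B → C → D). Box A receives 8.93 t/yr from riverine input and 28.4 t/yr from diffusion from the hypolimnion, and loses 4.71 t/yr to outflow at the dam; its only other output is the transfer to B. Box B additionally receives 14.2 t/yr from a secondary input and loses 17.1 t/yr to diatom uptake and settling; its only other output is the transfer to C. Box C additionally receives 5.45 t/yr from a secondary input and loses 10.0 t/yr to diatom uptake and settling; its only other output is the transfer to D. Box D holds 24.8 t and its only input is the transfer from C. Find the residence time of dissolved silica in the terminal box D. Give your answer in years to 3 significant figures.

Box A: F(A→B) = (8.93 + 28.4) − 4.71 = 32.620 t/yr.
Box B: F(B→C) = (32.620 + 14.2) − 17.1 = 29.720 t/yr.
Box C: F(C→D) = (29.720 + 5.45) − 10.0 = 25.170 t/yr.
Box D throughput = its input = 25.170 t/yr; τ = 24.8 / 25.170 = 0.9853 yr.

0.985 yr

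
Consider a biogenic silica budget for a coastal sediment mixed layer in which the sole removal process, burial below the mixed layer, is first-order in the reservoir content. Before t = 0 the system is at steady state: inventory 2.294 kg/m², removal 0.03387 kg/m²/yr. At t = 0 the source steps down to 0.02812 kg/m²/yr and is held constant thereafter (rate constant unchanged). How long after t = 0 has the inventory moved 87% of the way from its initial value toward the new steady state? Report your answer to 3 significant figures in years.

τ = M₀/F₀ = 2.294/0.03387 = 67.73 yr.
The remaining gap fraction is e^(−t/τ); 87% covered ⇒ e^(−t/τ) = 0.130.
t = −τ ln(0.130) = 67.73 × 2.040 = 138.2 yr.

138 yr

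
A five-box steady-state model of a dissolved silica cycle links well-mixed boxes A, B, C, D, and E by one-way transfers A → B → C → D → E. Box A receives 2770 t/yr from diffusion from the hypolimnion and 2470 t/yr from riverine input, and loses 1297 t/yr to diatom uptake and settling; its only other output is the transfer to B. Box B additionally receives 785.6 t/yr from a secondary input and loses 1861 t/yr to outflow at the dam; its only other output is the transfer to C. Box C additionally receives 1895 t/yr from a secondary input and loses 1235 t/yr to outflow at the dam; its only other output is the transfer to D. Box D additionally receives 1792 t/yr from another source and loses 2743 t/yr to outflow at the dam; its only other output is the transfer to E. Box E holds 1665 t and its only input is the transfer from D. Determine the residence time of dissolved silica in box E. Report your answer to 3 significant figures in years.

Box A: F(A→B) = (2770 + 2470) − 1297 = 3943.0 t/yr.
Box B: F(B→C) = (3943.0 + 785.6) − 1861 = 2867.6 t/yr.
Box C: F(C→D) = (2867.6 + 1895) − 1235 = 3527.6 t/yr.
Box D: F(D→E) = (3527.6 + 1792) − 2743 = 2576.6 t/yr.
Box E throughput = its input = 2576.6 t/yr; τ = 1665 / 2576.6 = 0.6462 yr.

0.646 yr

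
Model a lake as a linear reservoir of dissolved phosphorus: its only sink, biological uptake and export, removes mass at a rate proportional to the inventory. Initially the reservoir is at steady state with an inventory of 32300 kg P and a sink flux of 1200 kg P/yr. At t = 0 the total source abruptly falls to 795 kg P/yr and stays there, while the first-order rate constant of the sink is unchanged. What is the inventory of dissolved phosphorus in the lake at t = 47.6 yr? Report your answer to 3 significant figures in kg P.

23300 kg P

τ = M₀/F₀ = 32300/1200 = 26.92 yr; rate constant k = 1/τ.
New steady state M_∞ = F₁/k = F₁·τ = 795 × 26.92 = 21399 kg P.
M(t) = M_∞ + (M₀ − M_∞)·e^(−t/τ); t/τ = 47.6/26.92 = 1.768, so e^(−t/τ) = 0.1706.
M(t) = 21399 + 10900 × 0.1706 = 23259 kg P.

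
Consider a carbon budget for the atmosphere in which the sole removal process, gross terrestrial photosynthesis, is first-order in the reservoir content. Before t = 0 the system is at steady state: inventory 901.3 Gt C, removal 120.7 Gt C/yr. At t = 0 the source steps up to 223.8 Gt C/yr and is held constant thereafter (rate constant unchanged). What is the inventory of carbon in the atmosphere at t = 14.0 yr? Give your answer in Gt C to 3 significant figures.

τ = M₀/F₀ = 901.3/120.7 = 7.467 yr; rate constant k = 1/τ.
New steady state M_∞ = F₁/k = F₁·τ = 223.8 × 7.467 = 1671.2 Gt C.
M(t) = M_∞ + (M₀ − M_∞)·e^(−t/τ); t/τ = 14.0/7.467 = 1.875, so e^(−t/τ) = 0.1534.
M(t) = 1671.2 − 769.9 × 0.1534 = 1553.1 Gt C.

1550 Gt C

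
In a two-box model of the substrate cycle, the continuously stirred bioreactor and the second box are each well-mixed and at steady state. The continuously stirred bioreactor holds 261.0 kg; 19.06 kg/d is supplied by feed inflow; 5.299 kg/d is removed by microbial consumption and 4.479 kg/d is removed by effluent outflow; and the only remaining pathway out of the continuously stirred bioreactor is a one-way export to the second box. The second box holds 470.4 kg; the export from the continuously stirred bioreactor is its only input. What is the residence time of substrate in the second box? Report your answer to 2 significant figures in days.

Balance the continuously stirred bioreactor: ΣF_in = 19.060 kg/d.
Export to the second box = ΣF_in − (5.299 + 4.479) = 9.2820 kg/d.
At steady state the output of the second box equals its input, 9.2820 kg/d.
τ = M / F = 470.4 / 9.2820 = 50.68 d.

51 d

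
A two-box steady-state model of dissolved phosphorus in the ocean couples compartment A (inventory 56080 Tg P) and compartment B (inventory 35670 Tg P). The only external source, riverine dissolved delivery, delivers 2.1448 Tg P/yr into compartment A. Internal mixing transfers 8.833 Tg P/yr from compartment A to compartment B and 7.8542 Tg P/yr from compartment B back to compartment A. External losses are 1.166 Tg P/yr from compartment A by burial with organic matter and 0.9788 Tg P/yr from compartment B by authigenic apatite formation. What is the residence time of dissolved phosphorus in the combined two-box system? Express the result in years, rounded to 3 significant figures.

For the system as a whole, the A↔B exchange is internal and contributes nothing to the throughput; only the external sinks remove mass.
M_total = 56080 + 35670 = 91750 Tg P.
ΣF_external_out = 1.166 + 0.9788 = 2.1448 Tg P/yr.
τ = M_total / ΣF_ext = 91750 / 2.1448 = 42780 yr.

42800 yr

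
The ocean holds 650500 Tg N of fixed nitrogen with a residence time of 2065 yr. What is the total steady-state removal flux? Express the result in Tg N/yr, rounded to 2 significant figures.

F = M / τ = 650500 / 2065 = 315.0 Tg N/yr.

320 Tg N/yr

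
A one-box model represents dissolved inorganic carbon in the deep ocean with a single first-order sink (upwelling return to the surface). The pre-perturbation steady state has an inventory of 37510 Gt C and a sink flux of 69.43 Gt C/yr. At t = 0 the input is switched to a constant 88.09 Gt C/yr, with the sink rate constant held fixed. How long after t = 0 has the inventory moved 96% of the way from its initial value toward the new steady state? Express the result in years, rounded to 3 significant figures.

1740 yr

τ = M₀/F₀ = 37510/69.43 = 540.3 yr.
The remaining gap fraction is e^(−t/τ); 96% covered ⇒ e^(−t/τ) = 0.0400.
t = −τ ln(0.0400) = 540.3 × 3.219 = 1739 yr.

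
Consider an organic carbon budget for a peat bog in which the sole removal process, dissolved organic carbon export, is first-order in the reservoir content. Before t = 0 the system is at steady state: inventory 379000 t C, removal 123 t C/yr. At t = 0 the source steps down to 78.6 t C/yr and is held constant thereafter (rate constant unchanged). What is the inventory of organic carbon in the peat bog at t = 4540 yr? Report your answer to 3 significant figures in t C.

The sink rate constant is k = F₀/M₀ = 123/379000 = 0.0003245 yr⁻¹.
Solving dM/dt = F₁ − kM with M(0) = M₀ gives M(t) = F₁/k + (M₀ − F₁/k)·e^(−kt).
F₁/k = 78.6/0.0003245 = 242190 t C; kt = 0.0003245 × 4540 = 1.473, e^(−kt) = 0.2291.
M(4540) = 242190 + (379000 − 242190) × 0.2291 = 242190 + 31350 = 273540 t C.

274000 t C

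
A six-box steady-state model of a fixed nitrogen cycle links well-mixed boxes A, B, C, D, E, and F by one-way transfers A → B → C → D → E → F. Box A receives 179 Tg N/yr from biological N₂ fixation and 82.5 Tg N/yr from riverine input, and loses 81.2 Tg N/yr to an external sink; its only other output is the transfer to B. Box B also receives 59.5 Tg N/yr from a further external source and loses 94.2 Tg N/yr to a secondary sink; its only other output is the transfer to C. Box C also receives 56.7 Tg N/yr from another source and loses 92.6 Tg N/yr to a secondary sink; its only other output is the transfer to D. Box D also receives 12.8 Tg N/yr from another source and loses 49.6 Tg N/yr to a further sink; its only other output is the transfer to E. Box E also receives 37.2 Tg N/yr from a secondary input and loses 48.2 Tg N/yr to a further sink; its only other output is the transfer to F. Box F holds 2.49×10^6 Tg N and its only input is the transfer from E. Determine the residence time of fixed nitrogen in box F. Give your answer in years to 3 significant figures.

40200 yr

Box A: F(A→B) = (179 + 82.5) − 81.2 = 180.30 Tg N/yr.
Box B: F(B→C) = (180.30 + 59.5) − 94.2 = 145.60 Tg N/yr.
Box C: F(C→D) = (145.60 + 56.7) − 92.6 = 109.70 Tg N/yr.
Box D: F(D→E) = (109.70 + 12.8) − 49.6 = 72.900 Tg N/yr.
Box E: F(E→F) = (72.900 + 37.2) − 48.2 = 61.900 Tg N/yr.
Box F throughput = its input = 61.900 Tg N/yr; τ = 2.49×10^6 / 61.900 = 40230 yr.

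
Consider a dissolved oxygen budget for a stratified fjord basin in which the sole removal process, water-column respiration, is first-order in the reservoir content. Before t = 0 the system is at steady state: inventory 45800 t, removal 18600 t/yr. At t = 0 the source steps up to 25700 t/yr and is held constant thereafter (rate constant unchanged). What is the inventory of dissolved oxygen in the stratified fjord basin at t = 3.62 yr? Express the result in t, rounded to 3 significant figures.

59300 t

Residence time τ = M₀/F₀ = 2.462 yr. The eventual steady state is M_∞ = M₀·(F₁/F₀) = 45800 × 25700/18600 = 63283 t.
The anomaly ΔM(t) = M(t) − M_∞ decays as ΔM₀·e^(−t/τ) with ΔM₀ = 45800 − 63283 = −17480 t.
At t = 3.62 yr, e^(−t/τ) = e^(−1.470) = 0.2299, so ΔM = −4019 t and M = 63283 − 4019 = 59264 t.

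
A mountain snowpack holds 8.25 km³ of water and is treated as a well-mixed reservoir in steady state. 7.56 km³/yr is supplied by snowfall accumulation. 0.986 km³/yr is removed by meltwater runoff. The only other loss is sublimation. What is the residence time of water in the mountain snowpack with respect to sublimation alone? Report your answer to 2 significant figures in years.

1.3 yr

At steady state ΣF_in = ΣF_out.
ΣF_in = 7.5600 km³/yr.
Sublimation flux = ΣF_in − (0.986) = 7.5600 − 0.9860 = 6.574 km³/yr.
τ = M / F = 8.25 / 6.574 = 1.255 yr.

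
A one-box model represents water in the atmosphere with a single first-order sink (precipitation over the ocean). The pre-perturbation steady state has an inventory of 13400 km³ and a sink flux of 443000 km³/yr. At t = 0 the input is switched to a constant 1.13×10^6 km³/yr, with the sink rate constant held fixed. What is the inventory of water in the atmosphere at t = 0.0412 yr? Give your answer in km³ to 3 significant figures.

28900 km³

The sink rate constant is k = F₀/M₀ = 443000/13400 = 33.06 yr⁻¹.
Solving dM/dt = F₁ − kM with M(0) = M₀ gives M(t) = F₁/k + (M₀ − F₁/k)·e^(−kt).
F₁/k = 1.13×10^6/33.06 = 34181 km³; kt = 33.06 × 0.0412 = 1.362, e^(−kt) = 0.2561.
M(0.0412) = 34181 + (13400 − 34181) × 0.2561 = 34181 − 5323 = 28858 km³.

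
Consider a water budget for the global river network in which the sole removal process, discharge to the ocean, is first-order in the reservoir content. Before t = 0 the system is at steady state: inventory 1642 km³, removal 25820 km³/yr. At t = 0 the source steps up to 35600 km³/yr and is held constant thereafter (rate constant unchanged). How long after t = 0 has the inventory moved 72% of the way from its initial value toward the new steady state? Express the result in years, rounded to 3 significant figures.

τ = M₀/F₀ = 1642/25820 = 0.06359 yr.
The remaining gap fraction is e^(−t/τ); 72% covered ⇒ e^(−t/τ) = 0.280.
t = −τ ln(0.280) = 0.06359 × 1.273 = 0.08095 yr.

0.0810 yr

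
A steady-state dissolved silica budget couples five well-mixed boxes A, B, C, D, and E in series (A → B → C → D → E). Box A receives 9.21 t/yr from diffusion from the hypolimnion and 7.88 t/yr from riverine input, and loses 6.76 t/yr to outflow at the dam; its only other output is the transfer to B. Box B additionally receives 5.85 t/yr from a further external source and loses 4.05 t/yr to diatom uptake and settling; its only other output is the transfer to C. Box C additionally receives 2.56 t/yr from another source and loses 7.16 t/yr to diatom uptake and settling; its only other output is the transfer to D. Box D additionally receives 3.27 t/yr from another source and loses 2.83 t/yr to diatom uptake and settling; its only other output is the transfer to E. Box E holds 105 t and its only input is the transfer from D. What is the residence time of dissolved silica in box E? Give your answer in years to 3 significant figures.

13.2 yr

Box A: F(A→B) = (9.21 + 7.88) − 6.76 = 10.330 t/yr.
Box B: F(B→C) = (10.330 + 5.85) − 4.05 = 12.130 t/yr.
Box C: F(C→D) = (12.130 + 2.56) − 7.16 = 7.5300 t/yr.
Box D: F(D→E) = (7.5300 + 3.27) − 2.83 = 7.9700 t/yr.
Box E throughput = its input = 7.9700 t/yr; τ = 105 / 7.9700 = 13.17 yr.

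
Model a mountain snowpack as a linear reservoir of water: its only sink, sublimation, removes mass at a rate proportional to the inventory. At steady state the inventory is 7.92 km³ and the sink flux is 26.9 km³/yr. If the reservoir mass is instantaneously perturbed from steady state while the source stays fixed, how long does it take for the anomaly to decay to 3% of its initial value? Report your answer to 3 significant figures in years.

1.03 yr

For a linear reservoir the anomaly decays as exp(−t/τ) with τ = M/F = 7.92/26.9 = 0.2944 yr.
exp(−t/τ) = 0.03 ⇒ t = −τ ln(0.03) = 0.2944 × 3.507 = 1.032 yr.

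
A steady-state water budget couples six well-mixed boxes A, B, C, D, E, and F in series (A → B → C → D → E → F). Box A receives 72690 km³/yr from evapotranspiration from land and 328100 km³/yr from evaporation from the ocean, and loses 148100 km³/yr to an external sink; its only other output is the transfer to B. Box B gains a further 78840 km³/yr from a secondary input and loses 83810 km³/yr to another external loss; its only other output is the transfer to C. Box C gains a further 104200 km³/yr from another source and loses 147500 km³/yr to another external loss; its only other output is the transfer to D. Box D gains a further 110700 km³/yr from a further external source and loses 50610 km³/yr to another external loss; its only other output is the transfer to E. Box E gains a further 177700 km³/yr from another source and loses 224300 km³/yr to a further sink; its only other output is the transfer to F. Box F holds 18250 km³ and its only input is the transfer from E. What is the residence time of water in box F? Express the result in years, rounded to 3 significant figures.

0.0838 yr

Box A: F(A→B) = (72690 + 328100) − 148100 = 252690 km³/yr.
Box B: F(B→C) = (252690 + 78840) − 83810 = 247720 km³/yr.
Box C: F(C→D) = (247720 + 104200) − 147500 = 204420 km³/yr.
Box D: F(D→E) = (204420 + 110700) − 50610 = 264510 km³/yr.
Box E: F(E→F) = (264510 + 177700) − 224300 = 217910 km³/yr.
Box F throughput = its input = 217910 km³/yr; τ = 18250 / 217910 = 0.08375 yr.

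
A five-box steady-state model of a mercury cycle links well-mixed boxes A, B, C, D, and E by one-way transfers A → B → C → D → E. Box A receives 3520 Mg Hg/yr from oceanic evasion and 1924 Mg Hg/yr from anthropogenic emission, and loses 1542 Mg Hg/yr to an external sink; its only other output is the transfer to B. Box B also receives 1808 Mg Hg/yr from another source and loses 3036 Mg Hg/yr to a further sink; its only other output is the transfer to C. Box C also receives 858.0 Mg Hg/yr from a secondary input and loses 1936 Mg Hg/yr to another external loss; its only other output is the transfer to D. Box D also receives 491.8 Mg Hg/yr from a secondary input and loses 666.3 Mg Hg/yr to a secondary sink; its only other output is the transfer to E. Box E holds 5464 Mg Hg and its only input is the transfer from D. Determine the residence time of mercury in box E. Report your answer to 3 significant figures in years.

Box A: F(A→B) = (3520 + 1924) − 1542 = 3902.0 Mg Hg/yr.
Box B: F(B→C) = (3902.0 + 1808) − 3036 = 2674.0 Mg Hg/yr.
Box C: F(C→D) = (2674.0 + 858.0) − 1936 = 1596.0 Mg Hg/yr.
Box D: F(D→E) = (1596.0 + 491.8) − 666.3 = 1421.5 Mg Hg/yr.
Box E throughput = its input = 1421.5 Mg Hg/yr; τ = 5464 / 1421.5 = 3.844 yr.

3.84 yr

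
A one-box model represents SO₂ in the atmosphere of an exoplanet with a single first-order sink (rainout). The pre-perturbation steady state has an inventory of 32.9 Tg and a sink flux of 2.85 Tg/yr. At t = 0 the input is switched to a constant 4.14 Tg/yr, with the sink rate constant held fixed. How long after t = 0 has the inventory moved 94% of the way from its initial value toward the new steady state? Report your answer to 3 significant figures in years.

τ = M₀/F₀ = 32.9/2.85 = 11.54 yr.
The remaining gap fraction is e^(−t/τ); 94% covered ⇒ e^(−t/τ) = 0.0600.
t = −τ ln(0.0600) = 11.54 × 2.813 = 32.48 yr.

32.5 yr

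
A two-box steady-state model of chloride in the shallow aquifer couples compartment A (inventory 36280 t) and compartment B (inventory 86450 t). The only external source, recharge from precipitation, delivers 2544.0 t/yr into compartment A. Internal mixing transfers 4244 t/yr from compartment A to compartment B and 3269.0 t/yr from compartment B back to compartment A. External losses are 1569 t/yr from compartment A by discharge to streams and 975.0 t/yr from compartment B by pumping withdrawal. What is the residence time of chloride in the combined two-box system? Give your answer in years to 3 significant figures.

Treat the two boxes together as one reservoir: the mixing fluxes between them are internal recycling, so τ = ΣM / Σ(external losses).
M_total = 36280 + 86450 = 122730 t.
ΣF_external_out = 1569 + 975.0 = 2544.0 t/yr.
τ = M_total / ΣF_ext = 122730 / 2544.0 = 48.24 yr.

48.2 yr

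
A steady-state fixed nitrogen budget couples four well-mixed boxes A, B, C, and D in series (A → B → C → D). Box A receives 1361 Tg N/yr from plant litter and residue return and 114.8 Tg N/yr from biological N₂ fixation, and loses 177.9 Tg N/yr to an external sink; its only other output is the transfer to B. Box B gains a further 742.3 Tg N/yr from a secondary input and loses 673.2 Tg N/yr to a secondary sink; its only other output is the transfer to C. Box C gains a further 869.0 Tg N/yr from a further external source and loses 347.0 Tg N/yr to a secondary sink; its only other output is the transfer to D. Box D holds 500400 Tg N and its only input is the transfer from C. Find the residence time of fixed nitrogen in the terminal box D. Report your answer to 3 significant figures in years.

265 yr

Box A: F(A→B) = (1361 + 114.8) − 177.9 = 1297.9 Tg N/yr.
Box B: F(B→C) = (1297.9 + 742.3) − 673.2 = 1367.0 Tg N/yr.
Box C: F(C→D) = (1367.0 + 869.0) − 347.0 = 1889.0 Tg N/yr.
Box D throughput = its input = 1889.0 Tg N/yr; τ = 500400 / 1889.0 = 264.9 yr.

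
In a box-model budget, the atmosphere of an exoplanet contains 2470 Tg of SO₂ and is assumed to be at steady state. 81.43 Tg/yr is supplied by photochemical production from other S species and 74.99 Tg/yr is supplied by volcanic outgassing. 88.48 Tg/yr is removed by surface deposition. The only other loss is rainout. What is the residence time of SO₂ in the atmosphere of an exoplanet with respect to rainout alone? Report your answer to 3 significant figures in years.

At steady state ΣF_in = ΣF_out.
ΣF_in = 81.43 + 74.99 = 156.42 Tg/yr.
Rainout flux = ΣF_in − (88.48) = 156.42 − 88.48 = 67.94 Tg/yr.
τ = M / F = 2470 / 67.94 = 36.36 yr.

36.4 yr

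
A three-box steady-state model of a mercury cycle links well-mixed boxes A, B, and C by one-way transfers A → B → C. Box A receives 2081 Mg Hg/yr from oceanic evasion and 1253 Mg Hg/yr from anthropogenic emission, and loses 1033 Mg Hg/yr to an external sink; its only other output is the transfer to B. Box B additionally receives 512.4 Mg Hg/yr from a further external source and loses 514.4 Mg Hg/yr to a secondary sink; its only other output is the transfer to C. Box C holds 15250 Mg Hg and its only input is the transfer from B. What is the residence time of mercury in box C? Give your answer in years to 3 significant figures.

Box A: F(A→B) = (2081 + 1253) − 1033 = 2301.0 Mg Hg/yr.
Box B: F(B→C) = (2301.0 + 512.4) − 514.4 = 2299.0 Mg Hg/yr.
Box C throughput = its input = 2299.0 Mg Hg/yr; τ = 15250 / 2299.0 = 6.633 yr.

6.63 yr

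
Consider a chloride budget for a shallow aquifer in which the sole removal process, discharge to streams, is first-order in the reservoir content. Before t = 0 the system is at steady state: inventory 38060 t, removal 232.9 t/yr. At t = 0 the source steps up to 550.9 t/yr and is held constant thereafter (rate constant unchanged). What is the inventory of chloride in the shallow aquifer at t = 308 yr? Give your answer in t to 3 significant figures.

The sink rate constant is k = F₀/M₀ = 232.9/38060 = 0.006119 yr⁻¹.
Solving dM/dt = F₁ − kM with M(0) = M₀ gives M(t) = F₁/k + (M₀ − F₁/k)·e^(−kt).
F₁/k = 550.9/0.006119 = 90027 t; kt = 0.006119 × 308 = 1.885, e^(−kt) = 0.1519.
M(308) = 90027 + (38060 − 90027) × 0.1519 = 90027 − 7892 = 82135 t.

82100 t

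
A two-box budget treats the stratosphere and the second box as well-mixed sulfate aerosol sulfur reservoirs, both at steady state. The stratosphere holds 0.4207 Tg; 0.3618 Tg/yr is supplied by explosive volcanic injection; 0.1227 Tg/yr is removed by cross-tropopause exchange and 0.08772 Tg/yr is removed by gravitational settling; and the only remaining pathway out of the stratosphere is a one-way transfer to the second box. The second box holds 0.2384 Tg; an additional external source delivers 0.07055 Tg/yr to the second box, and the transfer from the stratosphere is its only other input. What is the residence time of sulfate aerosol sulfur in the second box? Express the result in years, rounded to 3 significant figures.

1.07 yr

Balance the stratosphere: ΣF_in = 0.36180 Tg/yr.
Transfer to the second box = ΣF_in − (0.1227 + 0.08772) = 0.15138 Tg/yr.
Total input to the second box = 0.15138 + 0.07055 = 0.22193 Tg/yr; at steady state this equals its total output.
τ = M / F = 0.2384 / 0.22193 = 1.074 yr.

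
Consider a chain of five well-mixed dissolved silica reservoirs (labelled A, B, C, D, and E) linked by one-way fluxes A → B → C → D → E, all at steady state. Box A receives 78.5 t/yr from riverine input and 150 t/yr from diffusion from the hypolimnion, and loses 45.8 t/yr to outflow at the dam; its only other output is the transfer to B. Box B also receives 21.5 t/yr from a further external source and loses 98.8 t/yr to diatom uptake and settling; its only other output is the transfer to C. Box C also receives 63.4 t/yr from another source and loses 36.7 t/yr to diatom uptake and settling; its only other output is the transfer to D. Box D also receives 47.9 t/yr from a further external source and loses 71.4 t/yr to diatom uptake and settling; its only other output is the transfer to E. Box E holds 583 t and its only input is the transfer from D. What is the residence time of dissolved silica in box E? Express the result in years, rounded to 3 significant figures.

Box A: F(A→B) = (78.5 + 150) − 45.8 = 182.70 t/yr.
Box B: F(B→C) = (182.70 + 21.5) − 98.8 = 105.40 t/yr.
Box C: F(C→D) = (105.40 + 63.4) − 36.7 = 132.10 t/yr.
Box D: F(D→E) = (132.10 + 47.9) − 71.4 = 108.60 t/yr.
Box E throughput = its input = 108.60 t/yr; τ = 583 / 108.60 = 5.368 yr.

5.37 yr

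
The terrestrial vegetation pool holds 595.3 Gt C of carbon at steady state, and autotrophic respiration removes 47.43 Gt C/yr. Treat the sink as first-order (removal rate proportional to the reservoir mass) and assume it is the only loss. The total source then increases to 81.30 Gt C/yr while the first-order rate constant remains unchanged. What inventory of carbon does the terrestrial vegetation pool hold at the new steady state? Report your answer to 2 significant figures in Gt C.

Rate constant k = F/M = 47.43 / 595.3 = 0.07967 yr⁻¹.
At the new steady state, source = k·M_new ⇒ M_new = 81.30 / 0.07967 = 1020 Gt C.
(Equivalently M_new = M × F_new/F_old = 595.3 × 81.30/47.43.)

1000 Gt C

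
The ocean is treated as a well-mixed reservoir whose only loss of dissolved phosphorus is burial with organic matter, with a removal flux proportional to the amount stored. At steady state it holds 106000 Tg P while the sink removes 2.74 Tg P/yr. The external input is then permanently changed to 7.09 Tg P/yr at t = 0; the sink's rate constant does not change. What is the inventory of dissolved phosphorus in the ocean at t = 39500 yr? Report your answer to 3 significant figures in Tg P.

τ = M₀/F₀ = 106000/2.74 = 38690 yr; rate constant k = 1/τ.
New steady state M_∞ = F₁/k = F₁·τ = 7.09 × 38690 = 274280 Tg P.
M(t) = M_∞ + (M₀ − M_∞)·e^(−t/τ); t/τ = 39500/38690 = 1.021, so e^(−t/τ) = 0.3602.
M(t) = 274280 − 168300 × 0.3602 = 213670 Tg P.

214000 Tg P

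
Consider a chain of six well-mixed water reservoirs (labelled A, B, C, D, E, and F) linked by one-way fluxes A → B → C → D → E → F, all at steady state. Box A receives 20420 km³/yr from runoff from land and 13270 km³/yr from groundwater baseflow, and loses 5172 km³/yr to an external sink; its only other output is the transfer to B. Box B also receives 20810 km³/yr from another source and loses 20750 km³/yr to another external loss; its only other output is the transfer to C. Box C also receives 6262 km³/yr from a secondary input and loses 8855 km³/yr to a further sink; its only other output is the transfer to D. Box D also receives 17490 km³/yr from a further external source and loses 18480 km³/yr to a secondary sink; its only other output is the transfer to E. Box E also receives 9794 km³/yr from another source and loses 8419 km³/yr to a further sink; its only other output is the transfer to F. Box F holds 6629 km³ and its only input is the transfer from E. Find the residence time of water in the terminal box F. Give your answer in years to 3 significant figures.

0.251 yr

Box A: F(A→B) = (20420 + 13270) − 5172 = 28518 km³/yr.
Box B: F(B→C) = (28518 + 20810) − 20750 = 28578 km³/yr.
Box C: F(C→D) = (28578 + 6262) − 8855 = 25985 km³/yr.
Box D: F(D→E) = (25985 + 17490) − 18480 = 24995 km³/yr.
Box E: F(E→F) = (24995 + 9794) − 8419 = 26370 km³/yr.
Box F throughput = its input = 26370 km³/yr; τ = 6629 / 26370 = 0.2514 yr.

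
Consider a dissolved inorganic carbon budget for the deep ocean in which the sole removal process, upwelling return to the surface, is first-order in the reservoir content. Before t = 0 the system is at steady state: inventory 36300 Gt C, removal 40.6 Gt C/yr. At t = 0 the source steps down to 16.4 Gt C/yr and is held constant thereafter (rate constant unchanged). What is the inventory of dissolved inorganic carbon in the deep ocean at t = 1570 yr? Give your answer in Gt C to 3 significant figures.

18400 Gt C

τ = M₀/F₀ = 36300/40.6 = 894.1 yr; rate constant k = 1/τ.
New steady state M_∞ = F₁/k = F₁·τ = 16.4 × 894.1 = 14663 Gt C.
M(t) = M_∞ + (M₀ − M_∞)·e^(−t/τ); t/τ = 1570/894.1 = 1.756, so e^(−t/τ) = 0.1727.
M(t) = 14663 + 21640 × 0.1727 = 18401 Gt C.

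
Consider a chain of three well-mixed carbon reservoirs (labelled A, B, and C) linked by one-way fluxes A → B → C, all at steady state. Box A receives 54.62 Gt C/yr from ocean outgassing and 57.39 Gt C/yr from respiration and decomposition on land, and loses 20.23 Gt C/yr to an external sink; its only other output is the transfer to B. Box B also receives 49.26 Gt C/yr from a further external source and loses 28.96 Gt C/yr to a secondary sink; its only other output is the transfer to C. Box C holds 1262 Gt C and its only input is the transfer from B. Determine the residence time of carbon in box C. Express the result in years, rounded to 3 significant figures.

Box A: F(A→B) = (54.62 + 57.39) − 20.23 = 91.780 Gt C/yr.
Box B: F(B→C) = (91.780 + 49.26) − 28.96 = 112.08 Gt C/yr.
Box C throughput = its input = 112.08 Gt C/yr; τ = 1262 / 112.08 = 11.26 yr.

11.3 yr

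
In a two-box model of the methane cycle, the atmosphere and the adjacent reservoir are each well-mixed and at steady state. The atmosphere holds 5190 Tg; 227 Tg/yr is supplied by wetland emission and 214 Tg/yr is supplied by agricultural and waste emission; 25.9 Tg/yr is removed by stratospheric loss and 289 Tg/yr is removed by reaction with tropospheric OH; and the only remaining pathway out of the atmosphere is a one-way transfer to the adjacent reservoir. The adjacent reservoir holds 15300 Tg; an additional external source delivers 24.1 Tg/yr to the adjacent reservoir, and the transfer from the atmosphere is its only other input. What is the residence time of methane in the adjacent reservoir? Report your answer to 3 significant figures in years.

Balance the atmosphere: ΣF_in = 227 + 214 = 441.00 Tg/yr.
Transfer to the adjacent reservoir = ΣF_in − (25.9 + 289) = 126.10 Tg/yr.
Total input to the adjacent reservoir = 126.10 + 24.1 = 150.20 Tg/yr; at steady state this equals its total output.
τ = M / F = 15300 / 150.20 = 101.9 yr.

102 yr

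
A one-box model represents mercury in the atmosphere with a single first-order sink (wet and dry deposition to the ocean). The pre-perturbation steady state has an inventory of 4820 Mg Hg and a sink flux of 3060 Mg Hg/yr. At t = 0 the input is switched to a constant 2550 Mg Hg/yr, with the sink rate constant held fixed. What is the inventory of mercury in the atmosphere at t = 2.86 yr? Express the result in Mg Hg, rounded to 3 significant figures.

τ = M₀/F₀ = 4820/3060 = 1.575 yr; rate constant k = 1/τ.
New steady state M_∞ = F₁/k = F₁·τ = 2550 × 1.575 = 4016.7 Mg Hg.
M(t) = M_∞ + (M₀ − M_∞)·e^(−t/τ); t/τ = 2.86/1.575 = 1.816, so e^(−t/τ) = 0.1627.
M(t) = 4016.7 + 803.3 × 0.1627 = 4147.4 Mg Hg.

4150 Mg Hg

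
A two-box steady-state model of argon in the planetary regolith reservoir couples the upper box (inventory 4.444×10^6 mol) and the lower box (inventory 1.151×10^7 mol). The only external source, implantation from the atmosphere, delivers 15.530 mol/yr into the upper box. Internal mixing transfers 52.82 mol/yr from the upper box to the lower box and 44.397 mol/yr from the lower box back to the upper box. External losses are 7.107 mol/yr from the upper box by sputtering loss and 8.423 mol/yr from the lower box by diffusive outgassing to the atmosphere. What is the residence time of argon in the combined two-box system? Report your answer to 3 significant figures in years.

1.03×10^6 yr

Treat the two boxes together as one reservoir: the mixing fluxes between them are internal recycling, so τ = ΣM / Σ(external losses).
M_total = 4.444×10^6 + 1.151×10^7 = 1.5954×10^7 mol.
ΣF_external_out = 7.107 + 8.423 = 15.530 mol/yr.
τ = M_total / ΣF_ext = 1.5954×10^7 / 15.530 = 1.027×10^6 yr.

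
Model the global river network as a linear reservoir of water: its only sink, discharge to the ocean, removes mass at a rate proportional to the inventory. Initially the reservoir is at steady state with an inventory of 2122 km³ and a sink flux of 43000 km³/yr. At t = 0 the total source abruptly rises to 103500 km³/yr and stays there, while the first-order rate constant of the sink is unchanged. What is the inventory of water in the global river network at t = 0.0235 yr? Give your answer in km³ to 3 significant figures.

τ = M₀/F₀ = 2122/43000 = 0.04935 yr; rate constant k = 1/τ.
New steady state M_∞ = F₁/k = F₁·τ = 103500 × 0.04935 = 5107.6 km³.
M(t) = M_∞ + (M₀ − M_∞)·e^(−t/τ); t/τ = 0.0235/0.04935 = 0.4762, so e^(−t/τ) = 0.6211.
M(t) = 5107.6 − 2986 × 0.6211 = 3253.1 km³.

3250 km³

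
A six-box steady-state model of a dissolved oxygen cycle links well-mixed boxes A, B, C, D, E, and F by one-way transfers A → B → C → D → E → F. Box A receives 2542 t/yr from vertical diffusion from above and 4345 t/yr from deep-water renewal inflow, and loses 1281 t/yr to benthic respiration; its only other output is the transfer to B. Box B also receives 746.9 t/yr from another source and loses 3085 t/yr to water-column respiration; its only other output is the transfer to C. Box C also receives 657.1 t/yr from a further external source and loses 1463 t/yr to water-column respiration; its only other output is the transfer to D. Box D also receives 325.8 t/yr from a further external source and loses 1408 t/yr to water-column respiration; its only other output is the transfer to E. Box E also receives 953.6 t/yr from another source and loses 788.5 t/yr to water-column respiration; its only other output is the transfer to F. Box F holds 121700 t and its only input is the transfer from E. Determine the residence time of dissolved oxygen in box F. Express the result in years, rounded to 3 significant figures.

Box A: F(A→B) = (2542 + 4345) − 1281 = 5606.0 t/yr.
Box B: F(B→C) = (5606.0 + 746.9) − 3085 = 3267.9 t/yr.
Box C: F(C→D) = (3267.9 + 657.1) − 1463 = 2462.0 t/yr.
Box D: F(D→E) = (2462.0 + 325.8) − 1408 = 1379.8 t/yr.
Box E: F(E→F) = (1379.8 + 953.6) − 788.5 = 1544.9 t/yr.
Box F throughput = its input = 1544.9 t/yr; τ = 121700 / 1544.9 = 78.78 yr.

78.8 yr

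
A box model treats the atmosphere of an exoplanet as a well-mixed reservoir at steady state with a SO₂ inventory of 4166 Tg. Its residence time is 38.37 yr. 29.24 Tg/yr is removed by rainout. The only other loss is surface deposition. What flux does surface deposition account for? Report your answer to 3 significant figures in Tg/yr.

Total removal F = M/τ = 4166 / 38.37 = 108.6 Tg/yr.
Surface deposition = F − (29.24) = 108.6 − 29.24 = 79.33 Tg/yr.

79.3 Tg/yr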